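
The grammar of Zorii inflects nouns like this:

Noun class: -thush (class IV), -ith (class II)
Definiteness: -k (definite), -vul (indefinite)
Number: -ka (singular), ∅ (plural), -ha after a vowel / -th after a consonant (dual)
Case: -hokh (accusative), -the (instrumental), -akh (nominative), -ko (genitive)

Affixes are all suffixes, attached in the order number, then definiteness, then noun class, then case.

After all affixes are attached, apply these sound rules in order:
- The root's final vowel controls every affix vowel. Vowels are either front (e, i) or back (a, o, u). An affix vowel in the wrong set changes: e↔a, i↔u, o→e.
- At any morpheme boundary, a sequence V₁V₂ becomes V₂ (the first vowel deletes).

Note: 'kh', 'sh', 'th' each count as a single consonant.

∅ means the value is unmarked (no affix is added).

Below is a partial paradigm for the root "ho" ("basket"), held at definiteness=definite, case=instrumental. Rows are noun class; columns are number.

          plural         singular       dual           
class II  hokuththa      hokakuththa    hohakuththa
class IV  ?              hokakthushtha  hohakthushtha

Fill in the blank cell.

number = plural: zero marking, form stays ho.
Attach definiteness definite -k → hok.
Attach noun class class IV -thush → hokthush.
Attach case instrumental -the → hokthushthe.
Apply vowel harmony: hokthushthe → hokthushtha.
Vowel deletion: no change.

hokthushtha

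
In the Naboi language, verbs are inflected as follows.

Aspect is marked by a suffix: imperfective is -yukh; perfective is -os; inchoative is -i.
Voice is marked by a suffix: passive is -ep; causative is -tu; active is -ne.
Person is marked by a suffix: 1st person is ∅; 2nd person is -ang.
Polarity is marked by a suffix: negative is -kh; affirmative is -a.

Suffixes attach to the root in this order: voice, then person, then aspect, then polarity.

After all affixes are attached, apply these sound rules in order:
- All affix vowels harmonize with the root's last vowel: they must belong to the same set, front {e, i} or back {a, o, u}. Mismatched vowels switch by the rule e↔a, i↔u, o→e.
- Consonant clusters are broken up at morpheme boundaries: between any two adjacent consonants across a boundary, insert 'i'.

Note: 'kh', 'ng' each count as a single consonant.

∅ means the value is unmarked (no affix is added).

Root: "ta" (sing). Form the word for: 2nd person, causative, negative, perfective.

tatuangosikh

Attach voice causative -tu → tatu.
Attach person 2nd person -ang → tatuang.
Attach aspect perfective -os → tatuangos.
Attach polarity negative -kh → tatuangoskh.
Vowel harmony: no change.
Apply epenthesis: tatuangoskh → tatuangosikh.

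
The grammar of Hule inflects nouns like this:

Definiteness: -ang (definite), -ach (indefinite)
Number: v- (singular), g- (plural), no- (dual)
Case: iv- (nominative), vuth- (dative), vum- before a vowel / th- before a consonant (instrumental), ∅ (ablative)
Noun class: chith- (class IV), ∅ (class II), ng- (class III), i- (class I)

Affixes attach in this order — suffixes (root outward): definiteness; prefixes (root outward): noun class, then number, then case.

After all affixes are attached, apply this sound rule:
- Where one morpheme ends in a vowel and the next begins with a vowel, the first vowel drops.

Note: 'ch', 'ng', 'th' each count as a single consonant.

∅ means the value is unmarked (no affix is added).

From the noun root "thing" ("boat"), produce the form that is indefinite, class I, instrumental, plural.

thgithingach

Attach noun class class I i- → ithing.
Attach number plural g- → githing.
Attach case instrumental th- (before consonant 'g') → thgithing.
Attach definiteness indefinite -ach → thgithingach.
Vowel deletion: no change.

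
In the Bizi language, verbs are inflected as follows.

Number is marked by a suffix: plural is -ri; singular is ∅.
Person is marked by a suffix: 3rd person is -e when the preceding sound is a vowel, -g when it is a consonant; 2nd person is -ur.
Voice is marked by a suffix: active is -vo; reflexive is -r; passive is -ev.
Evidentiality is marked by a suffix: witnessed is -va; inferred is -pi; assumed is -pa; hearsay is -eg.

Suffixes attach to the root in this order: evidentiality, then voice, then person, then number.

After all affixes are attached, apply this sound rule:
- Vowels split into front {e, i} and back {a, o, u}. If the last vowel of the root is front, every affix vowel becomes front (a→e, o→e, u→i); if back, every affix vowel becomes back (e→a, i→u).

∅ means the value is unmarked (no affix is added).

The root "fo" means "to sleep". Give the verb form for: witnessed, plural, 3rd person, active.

Attach evidentiality witnessed -va → fova.
Attach voice active -vo → fovavo.
Attach person 3rd person -e (after vowel 'o') → fovavoe.
Attach number plural -ri → fovavoeri.
Apply vowel harmony: fovavoeri → fovavoaru.

fovavoaru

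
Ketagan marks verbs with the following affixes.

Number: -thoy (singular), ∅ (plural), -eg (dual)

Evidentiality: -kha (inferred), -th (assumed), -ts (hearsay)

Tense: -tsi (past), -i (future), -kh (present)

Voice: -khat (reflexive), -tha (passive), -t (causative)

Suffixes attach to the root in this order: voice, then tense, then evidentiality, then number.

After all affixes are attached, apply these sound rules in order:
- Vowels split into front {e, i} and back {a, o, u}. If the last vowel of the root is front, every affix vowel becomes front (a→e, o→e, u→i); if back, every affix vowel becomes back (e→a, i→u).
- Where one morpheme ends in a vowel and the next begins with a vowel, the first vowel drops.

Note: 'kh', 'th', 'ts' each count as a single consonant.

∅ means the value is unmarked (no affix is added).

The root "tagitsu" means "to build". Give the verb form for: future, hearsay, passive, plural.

Attach voice passive -tha → tagitsutha.
Attach tense future -i → tagitsuthai.
Attach evidentiality hearsay -ts → tagitsuthaits.
number = plural: zero marking, form stays tagitsuthaits.
Apply vowel harmony: tagitsuthaits → tagitsuthauts.
Apply vowel deletion: tagitsuthauts → tagitsuthuts.

tagitsuthuts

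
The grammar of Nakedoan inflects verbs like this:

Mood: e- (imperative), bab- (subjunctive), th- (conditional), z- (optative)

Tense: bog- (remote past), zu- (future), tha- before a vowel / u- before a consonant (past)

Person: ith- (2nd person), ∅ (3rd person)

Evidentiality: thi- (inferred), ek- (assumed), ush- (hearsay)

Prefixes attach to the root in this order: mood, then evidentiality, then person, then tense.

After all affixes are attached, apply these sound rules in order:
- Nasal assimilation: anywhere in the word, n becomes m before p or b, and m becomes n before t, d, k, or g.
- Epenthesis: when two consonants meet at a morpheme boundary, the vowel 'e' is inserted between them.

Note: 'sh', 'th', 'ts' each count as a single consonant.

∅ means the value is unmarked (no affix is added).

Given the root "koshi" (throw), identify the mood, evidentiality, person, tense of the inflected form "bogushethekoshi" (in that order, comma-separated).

Segment: bog-ush-th-koshi.
mood: th- → conditional.
evidentiality: ush- → hearsay.
person: ∅ → 3rd person.
tense: bog- → remote past.

conditional, hearsay, 3rd person, remote past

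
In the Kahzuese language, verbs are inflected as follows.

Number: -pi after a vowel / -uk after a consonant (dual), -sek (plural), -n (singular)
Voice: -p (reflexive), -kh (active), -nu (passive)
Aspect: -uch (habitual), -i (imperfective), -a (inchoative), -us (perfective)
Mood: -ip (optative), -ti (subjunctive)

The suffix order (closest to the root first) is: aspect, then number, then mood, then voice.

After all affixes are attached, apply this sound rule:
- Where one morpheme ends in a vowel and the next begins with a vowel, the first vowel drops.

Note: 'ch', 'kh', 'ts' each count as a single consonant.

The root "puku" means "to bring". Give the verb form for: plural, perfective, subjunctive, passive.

Attach aspect perfective -us → pukuus.
Attach number plural -sek → pukuussek.
Attach mood subjunctive -ti → pukuussekti.
Attach voice passive -nu → pukuussektinu.
Apply vowel deletion: pukuussektinu → pukussektinu.

pukussektinu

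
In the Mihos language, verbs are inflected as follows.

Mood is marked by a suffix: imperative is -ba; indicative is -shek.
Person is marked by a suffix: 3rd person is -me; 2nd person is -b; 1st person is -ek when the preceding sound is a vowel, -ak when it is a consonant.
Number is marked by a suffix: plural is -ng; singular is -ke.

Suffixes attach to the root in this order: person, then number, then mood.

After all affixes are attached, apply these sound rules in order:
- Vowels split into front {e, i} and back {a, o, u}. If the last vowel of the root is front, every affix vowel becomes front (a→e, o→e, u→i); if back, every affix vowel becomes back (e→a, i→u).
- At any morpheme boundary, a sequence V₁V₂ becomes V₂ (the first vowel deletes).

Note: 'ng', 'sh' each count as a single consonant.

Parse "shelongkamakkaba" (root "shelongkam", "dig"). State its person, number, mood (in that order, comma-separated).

Segment: shelongkam-ak-ke-ba.
person: -ek/ak → 1st person.
number: -ke → singular.
mood: -ba → imperative.

1st person, singular, imperative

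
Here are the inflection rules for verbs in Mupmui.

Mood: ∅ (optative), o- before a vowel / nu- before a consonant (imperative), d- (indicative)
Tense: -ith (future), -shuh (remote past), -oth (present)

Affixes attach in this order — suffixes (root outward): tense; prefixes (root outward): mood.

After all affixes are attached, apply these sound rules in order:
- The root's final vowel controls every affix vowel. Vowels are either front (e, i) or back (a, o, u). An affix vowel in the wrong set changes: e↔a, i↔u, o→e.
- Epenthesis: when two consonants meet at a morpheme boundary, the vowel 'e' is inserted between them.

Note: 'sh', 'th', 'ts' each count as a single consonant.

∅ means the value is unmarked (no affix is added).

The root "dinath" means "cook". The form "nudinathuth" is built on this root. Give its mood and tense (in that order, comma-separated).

Segment: nu-dinath-ith.
mood: o/nu- → imperative.
tense: -ith → future.

imperative, future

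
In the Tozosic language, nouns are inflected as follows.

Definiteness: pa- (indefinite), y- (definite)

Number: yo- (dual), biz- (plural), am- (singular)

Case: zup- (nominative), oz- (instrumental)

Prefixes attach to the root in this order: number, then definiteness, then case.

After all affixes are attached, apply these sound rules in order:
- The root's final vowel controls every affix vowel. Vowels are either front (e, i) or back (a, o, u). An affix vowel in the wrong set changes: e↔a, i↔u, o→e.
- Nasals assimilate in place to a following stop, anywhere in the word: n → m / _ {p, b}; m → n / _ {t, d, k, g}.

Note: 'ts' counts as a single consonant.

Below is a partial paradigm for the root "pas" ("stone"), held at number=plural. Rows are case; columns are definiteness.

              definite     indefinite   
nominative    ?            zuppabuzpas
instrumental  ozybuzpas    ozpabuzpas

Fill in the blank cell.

Attach number plural biz- → bizpas.
Attach definiteness definite y- → ybizpas.
Attach case nominative zup- → zupybizpas.
Apply vowel harmony: zupybizpas → zupybuzpas.
Nasal assimilation: no change.

zupybuzpas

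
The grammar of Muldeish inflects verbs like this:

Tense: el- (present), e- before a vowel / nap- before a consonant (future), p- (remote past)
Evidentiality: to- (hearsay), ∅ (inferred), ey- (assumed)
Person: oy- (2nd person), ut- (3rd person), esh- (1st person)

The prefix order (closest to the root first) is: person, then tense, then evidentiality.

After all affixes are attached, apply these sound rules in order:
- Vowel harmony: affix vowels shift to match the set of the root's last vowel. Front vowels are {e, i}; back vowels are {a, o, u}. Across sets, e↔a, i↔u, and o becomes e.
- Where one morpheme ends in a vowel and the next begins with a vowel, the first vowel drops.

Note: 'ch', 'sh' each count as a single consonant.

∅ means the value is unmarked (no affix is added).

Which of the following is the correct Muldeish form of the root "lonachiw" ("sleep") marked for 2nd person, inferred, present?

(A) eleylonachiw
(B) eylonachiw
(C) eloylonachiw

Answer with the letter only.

A

Attach person 2nd person oy- → oylonachiw.
Attach tense present el- → eloylonachiw.
evidentiality = inferred: zero marking, form stays eloylonachiw.
Apply vowel harmony: eloylonachiw → eleylonachiw.
Vowel deletion: no change.
So the correct form is eleylonachiw, option (A).
(B) eylonachiw is wrong: it uses future instead of present for tense.
(C) eloylonachiw is wrong: it fails to apply the sound rule(s).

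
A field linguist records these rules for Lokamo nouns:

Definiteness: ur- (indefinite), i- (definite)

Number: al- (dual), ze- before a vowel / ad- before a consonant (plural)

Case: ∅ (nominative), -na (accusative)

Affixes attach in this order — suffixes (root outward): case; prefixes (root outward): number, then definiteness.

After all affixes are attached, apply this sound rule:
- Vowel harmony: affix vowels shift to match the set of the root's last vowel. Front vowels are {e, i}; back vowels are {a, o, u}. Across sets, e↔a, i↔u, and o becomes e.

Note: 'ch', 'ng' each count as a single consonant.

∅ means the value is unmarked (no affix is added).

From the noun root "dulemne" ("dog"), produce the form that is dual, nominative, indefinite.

ireldulemne

Attach number dual al- → aldulemne.
case = nominative: zero marking, form stays aldulemne.
Attach definiteness indefinite ur- → uraldulemne.
Apply vowel harmony: uraldulemne → ireldulemne.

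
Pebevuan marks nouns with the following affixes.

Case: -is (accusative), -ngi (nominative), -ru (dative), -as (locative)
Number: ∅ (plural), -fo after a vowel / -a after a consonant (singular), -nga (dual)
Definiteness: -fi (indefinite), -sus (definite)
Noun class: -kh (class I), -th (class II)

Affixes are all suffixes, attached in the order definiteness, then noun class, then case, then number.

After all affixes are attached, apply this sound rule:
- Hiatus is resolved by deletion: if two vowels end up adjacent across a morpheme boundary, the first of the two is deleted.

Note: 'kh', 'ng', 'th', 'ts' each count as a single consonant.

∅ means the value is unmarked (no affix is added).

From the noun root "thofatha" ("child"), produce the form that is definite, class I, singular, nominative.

thofathasuskhngifo

Attach definiteness definite -sus → thofathasus.
Attach noun class class I -kh → thofathasuskh.
Attach case nominative -ngi → thofathasuskhngi.
Attach number singular -fo (after vowel 'i') → thofathasuskhngifo.
Vowel deletion: no change.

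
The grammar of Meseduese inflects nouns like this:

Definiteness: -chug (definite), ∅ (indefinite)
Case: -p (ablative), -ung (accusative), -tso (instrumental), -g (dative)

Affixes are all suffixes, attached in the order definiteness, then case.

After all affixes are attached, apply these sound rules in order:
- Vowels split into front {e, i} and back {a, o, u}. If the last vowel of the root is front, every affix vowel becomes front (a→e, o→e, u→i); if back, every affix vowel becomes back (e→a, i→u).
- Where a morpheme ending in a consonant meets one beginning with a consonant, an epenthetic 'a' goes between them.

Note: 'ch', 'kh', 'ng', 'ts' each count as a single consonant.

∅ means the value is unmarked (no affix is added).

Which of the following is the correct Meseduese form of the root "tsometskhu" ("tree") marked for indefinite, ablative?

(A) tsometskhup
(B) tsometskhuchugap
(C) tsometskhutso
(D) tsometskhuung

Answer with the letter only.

definiteness = indefinite: zero marking, form stays tsometskhu.
Attach case ablative -p → tsometskhup.
Vowel harmony: no change.
Epenthesis: no change.
So the correct form is tsometskhup, option (A).
(C) tsometskhutso is wrong: it uses instrumental instead of ablative for case.
(D) tsometskhuung is wrong: it uses accusative instead of ablative for case.
(B) tsometskhuchugap is wrong: it uses definite instead of indefinite for definiteness.

A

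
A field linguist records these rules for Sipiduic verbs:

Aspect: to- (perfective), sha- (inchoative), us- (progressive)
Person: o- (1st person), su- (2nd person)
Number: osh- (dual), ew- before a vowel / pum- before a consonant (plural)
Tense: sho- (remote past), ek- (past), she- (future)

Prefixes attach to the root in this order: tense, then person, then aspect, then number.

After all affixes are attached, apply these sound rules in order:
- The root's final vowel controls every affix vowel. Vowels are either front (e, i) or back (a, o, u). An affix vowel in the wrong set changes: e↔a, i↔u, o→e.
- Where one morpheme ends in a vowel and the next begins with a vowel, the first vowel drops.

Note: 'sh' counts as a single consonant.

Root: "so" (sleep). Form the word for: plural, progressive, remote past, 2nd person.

Attach tense remote past sho- → shoso.
Attach person 2nd person su- → sushoso.
Attach aspect progressive us- → ussushoso.
Attach number plural ew- (before vowel 'u') → ewussushoso.
Apply vowel harmony: ewussushoso → awussushoso.
Vowel deletion: no change.

awussushoso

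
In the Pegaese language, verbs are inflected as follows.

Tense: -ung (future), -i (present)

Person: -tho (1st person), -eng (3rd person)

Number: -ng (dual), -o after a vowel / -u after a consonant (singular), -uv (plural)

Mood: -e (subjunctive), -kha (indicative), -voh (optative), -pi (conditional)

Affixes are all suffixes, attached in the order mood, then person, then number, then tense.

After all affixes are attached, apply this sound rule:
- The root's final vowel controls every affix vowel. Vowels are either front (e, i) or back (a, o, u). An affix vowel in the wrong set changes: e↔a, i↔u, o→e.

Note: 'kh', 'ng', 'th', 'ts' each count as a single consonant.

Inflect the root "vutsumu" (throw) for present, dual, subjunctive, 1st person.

Attach mood subjunctive -e → vutsumue.
Attach person 1st person -tho → vutsumuetho.
Attach number dual -ng → vutsumuethong.
Attach tense present -i → vutsumuethongi.
Apply vowel harmony: vutsumuethongi → vutsumuathongu.

vutsumuathongu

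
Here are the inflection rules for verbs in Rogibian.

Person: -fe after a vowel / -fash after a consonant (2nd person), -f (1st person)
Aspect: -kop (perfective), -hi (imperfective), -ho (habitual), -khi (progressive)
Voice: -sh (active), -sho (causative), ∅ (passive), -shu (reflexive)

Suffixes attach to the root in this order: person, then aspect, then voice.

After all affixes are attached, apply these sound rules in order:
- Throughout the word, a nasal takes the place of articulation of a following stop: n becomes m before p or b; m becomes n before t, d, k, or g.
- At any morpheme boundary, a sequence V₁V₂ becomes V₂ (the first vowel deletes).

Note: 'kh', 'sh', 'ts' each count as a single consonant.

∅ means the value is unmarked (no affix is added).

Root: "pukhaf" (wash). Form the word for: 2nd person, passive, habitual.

Attach person 2nd person -fash (after consonant 'f') → pukhaffash.
Attach aspect habitual -ho → pukhaffashho.
voice = passive: zero marking, form stays pukhaffashho.
Nasal assimilation: no change.
Vowel deletion: no change.

pukhaffashho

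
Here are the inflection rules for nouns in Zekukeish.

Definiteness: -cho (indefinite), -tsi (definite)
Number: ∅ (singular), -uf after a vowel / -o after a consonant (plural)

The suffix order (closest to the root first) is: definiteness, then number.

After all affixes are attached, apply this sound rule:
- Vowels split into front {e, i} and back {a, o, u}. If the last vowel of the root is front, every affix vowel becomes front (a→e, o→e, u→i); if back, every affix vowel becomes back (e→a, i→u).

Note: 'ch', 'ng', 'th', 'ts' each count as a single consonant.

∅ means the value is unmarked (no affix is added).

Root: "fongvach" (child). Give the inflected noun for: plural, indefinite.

fongvachchouf

Attach definiteness indefinite -cho → fongvachcho.
Attach number plural -uf (after vowel 'o') → fongvachchouf.
Vowel harmony: no change.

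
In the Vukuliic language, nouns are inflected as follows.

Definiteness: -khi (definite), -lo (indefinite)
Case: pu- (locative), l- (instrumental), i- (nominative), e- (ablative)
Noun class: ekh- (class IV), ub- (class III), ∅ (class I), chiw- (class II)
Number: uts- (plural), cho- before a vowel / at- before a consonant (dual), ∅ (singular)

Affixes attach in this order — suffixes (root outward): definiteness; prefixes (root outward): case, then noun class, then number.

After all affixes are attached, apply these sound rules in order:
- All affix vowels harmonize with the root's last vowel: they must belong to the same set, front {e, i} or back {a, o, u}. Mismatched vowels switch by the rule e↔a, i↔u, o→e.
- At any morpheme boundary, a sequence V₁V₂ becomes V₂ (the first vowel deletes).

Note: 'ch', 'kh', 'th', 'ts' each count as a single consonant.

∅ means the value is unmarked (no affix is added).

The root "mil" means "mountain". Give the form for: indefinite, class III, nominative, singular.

Attach case nominative i- → imil.
Attach noun class class III ub- → ubimil.
Attach definiteness indefinite -lo → ubimillo.
number = singular: zero marking, form stays ubimillo.
Apply vowel harmony: ubimillo → ibimille.
Vowel deletion: no change.

ibimille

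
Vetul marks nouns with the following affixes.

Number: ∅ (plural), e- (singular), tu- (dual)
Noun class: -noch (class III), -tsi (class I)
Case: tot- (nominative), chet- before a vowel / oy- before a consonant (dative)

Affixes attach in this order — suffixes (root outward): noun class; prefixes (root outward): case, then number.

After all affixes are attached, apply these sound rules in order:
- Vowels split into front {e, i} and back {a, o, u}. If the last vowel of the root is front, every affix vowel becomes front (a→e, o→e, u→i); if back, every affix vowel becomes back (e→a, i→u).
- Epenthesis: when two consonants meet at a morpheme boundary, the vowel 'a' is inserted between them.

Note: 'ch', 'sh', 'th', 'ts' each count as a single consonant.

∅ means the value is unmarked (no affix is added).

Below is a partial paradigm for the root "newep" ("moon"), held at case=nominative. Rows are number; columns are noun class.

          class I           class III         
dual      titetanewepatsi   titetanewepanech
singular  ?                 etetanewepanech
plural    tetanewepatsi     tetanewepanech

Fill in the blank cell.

etetanewepatsi

Attach case nominative tot- → totnewep.
Attach noun class class I -tsi → totneweptsi.
Attach number singular e- → etotneweptsi.
Apply vowel harmony: etotneweptsi → etetneweptsi.
Apply epenthesis: etetneweptsi → etetanewepatsi.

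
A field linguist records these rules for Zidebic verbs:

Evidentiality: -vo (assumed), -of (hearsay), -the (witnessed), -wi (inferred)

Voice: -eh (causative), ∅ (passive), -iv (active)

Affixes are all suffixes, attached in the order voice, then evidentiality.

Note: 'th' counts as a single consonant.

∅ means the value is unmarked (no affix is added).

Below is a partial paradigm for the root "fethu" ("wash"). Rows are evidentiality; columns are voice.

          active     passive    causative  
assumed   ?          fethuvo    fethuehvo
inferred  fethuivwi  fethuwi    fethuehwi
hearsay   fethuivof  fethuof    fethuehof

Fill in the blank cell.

Attach voice active -iv → fethuiv.
Attach evidentiality assumed -vo → fethuivvo.

fethuivvo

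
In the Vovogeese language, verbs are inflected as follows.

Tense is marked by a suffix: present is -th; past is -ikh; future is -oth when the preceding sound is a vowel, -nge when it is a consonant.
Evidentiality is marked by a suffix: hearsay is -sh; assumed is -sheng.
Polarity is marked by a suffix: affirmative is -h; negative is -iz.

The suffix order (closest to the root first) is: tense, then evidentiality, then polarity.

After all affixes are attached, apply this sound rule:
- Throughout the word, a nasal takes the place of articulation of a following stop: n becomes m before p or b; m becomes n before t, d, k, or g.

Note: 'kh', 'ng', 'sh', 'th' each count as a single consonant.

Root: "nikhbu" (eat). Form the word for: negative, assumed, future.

nikhbuothshengiz

Attach tense future -oth (after vowel 'u') → nikhbuoth.
Attach evidentiality assumed -sheng → nikhbuothsheng.
Attach polarity negative -iz → nikhbuothshengiz.
Nasal assimilation: no change.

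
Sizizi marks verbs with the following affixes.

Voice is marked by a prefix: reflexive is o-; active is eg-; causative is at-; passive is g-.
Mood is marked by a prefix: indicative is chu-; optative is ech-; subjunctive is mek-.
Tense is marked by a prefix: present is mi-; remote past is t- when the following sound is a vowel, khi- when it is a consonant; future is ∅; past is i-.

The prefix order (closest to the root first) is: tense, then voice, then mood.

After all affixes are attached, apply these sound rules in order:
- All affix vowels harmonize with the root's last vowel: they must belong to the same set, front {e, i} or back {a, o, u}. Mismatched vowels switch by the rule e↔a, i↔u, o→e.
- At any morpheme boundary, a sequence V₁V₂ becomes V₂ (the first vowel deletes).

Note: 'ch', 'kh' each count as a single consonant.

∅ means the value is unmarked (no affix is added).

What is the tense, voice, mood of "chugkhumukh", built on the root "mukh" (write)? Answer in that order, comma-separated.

Segment: chu-g-khi-mukh.
tense: t/khi- → remote past.
voice: g- → passive.
mood: chu- → indicative.

remote past, passive, indicative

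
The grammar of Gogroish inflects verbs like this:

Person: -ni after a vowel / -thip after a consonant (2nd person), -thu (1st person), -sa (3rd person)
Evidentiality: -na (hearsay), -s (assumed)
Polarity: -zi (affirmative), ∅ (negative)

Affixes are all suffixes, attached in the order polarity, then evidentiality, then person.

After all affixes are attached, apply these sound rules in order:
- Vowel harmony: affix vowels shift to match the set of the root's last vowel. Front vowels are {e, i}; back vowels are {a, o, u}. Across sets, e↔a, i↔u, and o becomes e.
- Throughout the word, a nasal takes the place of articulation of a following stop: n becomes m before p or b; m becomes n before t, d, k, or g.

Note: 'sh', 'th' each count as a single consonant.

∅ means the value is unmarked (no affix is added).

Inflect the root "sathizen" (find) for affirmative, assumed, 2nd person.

Attach polarity affirmative -zi → sathizenzi.
Attach evidentiality assumed -s → sathizenzis.
Attach person 2nd person -thip (after consonant 's') → sathizenzisthip.
Vowel harmony: no change.
Nasal assimilation: no change.

sathizenzisthip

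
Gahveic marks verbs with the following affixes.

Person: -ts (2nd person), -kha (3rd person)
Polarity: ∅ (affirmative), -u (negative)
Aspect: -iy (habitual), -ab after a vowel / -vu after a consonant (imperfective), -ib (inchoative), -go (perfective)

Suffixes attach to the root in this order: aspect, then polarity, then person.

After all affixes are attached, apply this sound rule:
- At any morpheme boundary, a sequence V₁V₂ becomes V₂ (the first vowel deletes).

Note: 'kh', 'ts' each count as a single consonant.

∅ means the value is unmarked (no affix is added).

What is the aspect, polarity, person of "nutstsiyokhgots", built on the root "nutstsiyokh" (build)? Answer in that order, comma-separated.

Segment: nutstsiyokh-go-ts.
aspect: -go → perfective.
polarity: ∅ → affirmative.
person: -ts → 2nd person.

perfective, affirmative, 2nd person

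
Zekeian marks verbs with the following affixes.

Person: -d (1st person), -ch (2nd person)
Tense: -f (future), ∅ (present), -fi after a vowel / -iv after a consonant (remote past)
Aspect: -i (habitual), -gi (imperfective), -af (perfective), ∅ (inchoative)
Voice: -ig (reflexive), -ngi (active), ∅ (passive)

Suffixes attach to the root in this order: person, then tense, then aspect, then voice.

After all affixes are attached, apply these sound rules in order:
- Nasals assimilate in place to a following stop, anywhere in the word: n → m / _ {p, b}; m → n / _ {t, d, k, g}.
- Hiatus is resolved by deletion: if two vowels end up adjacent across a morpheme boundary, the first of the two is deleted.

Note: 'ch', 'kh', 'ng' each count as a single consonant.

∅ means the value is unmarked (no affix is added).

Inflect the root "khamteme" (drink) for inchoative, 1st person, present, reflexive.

Attach person 1st person -d → khamtemed.
tense = present: zero marking, form stays khamtemed.
aspect = inchoative: zero marking, form stays khamtemed.
Attach voice reflexive -ig → khamtemedig.
Apply nasal assimilation: khamtemedig → khantemedig.
Vowel deletion: no change.

khantemedig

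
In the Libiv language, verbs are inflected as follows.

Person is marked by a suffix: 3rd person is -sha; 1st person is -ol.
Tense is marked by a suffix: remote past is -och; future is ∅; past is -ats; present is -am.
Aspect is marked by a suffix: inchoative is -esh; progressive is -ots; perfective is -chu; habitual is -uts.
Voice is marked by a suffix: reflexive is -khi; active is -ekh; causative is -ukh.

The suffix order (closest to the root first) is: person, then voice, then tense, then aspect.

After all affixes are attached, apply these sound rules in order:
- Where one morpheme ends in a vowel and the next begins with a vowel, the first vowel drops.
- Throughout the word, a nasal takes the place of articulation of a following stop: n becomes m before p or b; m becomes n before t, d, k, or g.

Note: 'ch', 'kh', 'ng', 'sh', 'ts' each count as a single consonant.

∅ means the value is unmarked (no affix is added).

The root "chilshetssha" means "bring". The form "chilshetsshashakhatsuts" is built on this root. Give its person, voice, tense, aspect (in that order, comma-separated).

Segment: chilshetssha-sha-khi-ats-uts.
person: -sha → 3rd person.
voice: -khi → reflexive.
tense: -ats → past.
aspect: -uts → habitual.

3rd person, reflexive, past, habitual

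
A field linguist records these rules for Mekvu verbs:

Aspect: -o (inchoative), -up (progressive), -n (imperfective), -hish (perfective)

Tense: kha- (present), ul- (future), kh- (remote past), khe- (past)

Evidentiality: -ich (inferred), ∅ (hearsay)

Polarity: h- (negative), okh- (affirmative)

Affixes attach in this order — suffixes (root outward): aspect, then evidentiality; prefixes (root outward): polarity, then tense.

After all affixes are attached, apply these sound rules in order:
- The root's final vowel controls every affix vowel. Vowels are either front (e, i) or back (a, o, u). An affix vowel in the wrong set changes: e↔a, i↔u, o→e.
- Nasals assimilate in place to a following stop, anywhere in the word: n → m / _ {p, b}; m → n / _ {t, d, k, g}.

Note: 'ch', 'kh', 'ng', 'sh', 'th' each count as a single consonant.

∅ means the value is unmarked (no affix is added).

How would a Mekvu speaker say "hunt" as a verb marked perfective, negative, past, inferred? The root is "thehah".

Attach aspect perfective -hish → thehahhish.
Attach polarity negative h- → hthehahhish.
Attach evidentiality inferred -ich → hthehahhishich.
Attach tense past khe- → khehthehahhishich.
Apply vowel harmony: khehthehahhishich → khahthehahhushuch.
Nasal assimilation: no change.

khahthehahhushuch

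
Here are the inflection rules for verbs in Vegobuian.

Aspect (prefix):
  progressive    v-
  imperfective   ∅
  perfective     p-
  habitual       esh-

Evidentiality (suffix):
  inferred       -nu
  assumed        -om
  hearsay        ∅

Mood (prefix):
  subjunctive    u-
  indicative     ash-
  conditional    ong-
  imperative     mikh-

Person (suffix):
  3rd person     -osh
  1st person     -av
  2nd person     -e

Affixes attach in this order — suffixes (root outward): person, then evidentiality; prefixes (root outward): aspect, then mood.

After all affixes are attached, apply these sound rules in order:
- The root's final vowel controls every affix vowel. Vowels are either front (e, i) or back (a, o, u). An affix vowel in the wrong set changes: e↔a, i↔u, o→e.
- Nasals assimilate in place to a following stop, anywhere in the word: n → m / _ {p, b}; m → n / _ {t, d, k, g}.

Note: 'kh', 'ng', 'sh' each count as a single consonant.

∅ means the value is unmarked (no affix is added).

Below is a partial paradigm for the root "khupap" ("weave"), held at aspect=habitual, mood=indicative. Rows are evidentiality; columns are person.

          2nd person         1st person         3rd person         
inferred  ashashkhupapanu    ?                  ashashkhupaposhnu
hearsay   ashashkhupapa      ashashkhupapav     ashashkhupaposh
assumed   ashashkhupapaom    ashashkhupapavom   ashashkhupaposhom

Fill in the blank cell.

ashashkhupapavnu

Attach aspect habitual esh- → eshkhupap.
Attach person 1st person -av → eshkhupapav.
Attach evidentiality inferred -nu → eshkhupapavnu.
Attach mood indicative ash- → asheshkhupapavnu.
Apply vowel harmony: asheshkhupapavnu → ashashkhupapavnu.
Nasal assimilation: no change.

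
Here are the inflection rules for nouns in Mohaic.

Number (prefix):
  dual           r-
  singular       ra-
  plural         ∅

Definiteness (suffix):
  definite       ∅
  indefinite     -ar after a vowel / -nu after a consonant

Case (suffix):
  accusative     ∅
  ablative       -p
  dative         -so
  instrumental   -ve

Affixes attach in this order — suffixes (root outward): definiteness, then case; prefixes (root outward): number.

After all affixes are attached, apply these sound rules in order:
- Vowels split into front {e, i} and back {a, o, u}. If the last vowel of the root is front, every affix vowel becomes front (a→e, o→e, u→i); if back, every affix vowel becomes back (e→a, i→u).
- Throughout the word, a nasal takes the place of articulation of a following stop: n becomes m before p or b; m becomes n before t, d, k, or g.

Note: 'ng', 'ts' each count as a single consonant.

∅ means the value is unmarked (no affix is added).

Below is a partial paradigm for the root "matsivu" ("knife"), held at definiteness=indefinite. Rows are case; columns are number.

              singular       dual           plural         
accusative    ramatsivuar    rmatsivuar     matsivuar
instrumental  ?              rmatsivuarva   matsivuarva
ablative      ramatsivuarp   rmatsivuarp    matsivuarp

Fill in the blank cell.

Attach definiteness indefinite -ar (after vowel 'u') → matsivuar.
Attach case instrumental -ve → matsivuarve.
Attach number singular ra- → ramatsivuarve.
Apply vowel harmony: ramatsivuarve → ramatsivuarva.
Nasal assimilation: no change.

ramatsivuarva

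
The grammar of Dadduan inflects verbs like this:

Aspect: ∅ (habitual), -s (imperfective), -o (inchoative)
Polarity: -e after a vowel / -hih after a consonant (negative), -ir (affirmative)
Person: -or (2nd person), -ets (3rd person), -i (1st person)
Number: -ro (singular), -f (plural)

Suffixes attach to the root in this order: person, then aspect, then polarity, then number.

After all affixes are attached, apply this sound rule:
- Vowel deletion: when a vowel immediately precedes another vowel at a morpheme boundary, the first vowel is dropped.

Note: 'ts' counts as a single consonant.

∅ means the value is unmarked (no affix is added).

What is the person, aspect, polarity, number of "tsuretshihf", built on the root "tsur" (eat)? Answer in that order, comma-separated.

3rd person, habitual, negative, plural

Segment: tsur-ets-hih-f.
person: -ets → 3rd person.
aspect: ∅ → habitual.
polarity: -e/hih → negative.
number: -f → plural.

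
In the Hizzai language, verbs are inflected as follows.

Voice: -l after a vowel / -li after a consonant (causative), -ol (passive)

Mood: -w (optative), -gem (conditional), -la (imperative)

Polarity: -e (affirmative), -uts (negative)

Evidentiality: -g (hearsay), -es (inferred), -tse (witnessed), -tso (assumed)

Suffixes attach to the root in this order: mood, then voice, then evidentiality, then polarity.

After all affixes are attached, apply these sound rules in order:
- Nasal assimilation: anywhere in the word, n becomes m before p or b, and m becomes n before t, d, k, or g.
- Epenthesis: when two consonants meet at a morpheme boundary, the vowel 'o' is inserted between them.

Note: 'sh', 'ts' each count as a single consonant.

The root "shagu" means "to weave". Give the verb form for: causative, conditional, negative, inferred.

Attach mood conditional -gem → shagugem.
Attach voice causative -li (after consonant 'm') → shagugemli.
Attach evidentiality inferred -es → shagugemlies.
Attach polarity negative -uts → shagugemliesuts.
Nasal assimilation: no change.
Apply epenthesis: shagugemliesuts → shagugemoliesuts.

shagugemoliesuts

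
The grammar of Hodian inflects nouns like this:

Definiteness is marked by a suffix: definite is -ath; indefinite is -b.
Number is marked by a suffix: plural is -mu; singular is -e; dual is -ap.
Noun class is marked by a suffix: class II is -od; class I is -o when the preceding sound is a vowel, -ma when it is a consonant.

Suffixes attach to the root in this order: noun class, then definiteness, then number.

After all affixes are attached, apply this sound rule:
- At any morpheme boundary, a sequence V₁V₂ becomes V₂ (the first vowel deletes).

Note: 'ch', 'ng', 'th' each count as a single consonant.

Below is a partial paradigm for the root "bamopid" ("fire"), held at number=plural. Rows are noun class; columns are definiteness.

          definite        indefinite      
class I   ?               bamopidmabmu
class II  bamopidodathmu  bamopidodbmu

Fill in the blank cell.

bamopidmathmu

Attach noun class class I -ma (after consonant 'd') → bamopidma.
Attach definiteness definite -ath → bamopidmaath.
Attach number plural -mu → bamopidmaathmu.
Apply vowel deletion: bamopidmaathmu → bamopidmathmu.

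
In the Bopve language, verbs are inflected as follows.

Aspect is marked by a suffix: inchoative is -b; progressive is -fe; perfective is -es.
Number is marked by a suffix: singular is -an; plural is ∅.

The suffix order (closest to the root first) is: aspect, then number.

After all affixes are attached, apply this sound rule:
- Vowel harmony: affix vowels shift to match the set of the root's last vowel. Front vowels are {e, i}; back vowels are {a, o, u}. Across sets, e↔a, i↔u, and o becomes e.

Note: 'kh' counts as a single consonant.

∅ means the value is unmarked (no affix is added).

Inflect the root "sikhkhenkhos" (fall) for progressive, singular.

Attach aspect progressive -fe → sikhkhenkhosfe.
Attach number singular -an → sikhkhenkhosfean.
Apply vowel harmony: sikhkhenkhosfean → sikhkhenkhosfaan.

sikhkhenkhosfaan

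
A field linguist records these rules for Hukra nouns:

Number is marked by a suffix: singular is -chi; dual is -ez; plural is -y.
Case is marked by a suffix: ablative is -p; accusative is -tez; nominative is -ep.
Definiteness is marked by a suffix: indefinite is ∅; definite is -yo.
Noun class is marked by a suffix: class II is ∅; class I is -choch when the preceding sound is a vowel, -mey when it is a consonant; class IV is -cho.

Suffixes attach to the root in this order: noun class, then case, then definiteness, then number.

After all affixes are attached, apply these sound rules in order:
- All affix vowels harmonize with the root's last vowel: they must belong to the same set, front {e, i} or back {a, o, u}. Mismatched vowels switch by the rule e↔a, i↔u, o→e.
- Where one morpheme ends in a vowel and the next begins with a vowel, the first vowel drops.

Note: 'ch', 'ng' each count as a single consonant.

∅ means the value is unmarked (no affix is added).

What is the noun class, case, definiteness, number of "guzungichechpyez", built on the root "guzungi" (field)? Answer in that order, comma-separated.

class I, ablative, definite, dual

Segment: guzungi-choch-p-yo-ez.
noun class: -choch/mey → class I.
case: -p → ablative.
definiteness: -yo → definite.
number: -ez → dual.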